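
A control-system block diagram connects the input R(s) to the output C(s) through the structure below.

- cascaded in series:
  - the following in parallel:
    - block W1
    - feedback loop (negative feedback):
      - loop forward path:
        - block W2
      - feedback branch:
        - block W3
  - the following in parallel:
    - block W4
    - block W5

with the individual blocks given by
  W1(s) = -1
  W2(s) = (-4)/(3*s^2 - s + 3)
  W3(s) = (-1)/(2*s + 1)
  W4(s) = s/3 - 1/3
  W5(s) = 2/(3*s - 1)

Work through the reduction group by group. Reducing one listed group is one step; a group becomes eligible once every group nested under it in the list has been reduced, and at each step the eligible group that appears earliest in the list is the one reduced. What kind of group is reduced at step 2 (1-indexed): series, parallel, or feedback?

[1] reduce the feedback loop with forward W2 and return W3
[2] add W1, [W2/(1+W2*W3)] (parallel)
[3] parallel reduction of W4, W5
[4] series reduction of (W1+[W2/(1+W2*W3)]), (W4+W5)
Step 2 collapses a parallel group.

Answer: parallel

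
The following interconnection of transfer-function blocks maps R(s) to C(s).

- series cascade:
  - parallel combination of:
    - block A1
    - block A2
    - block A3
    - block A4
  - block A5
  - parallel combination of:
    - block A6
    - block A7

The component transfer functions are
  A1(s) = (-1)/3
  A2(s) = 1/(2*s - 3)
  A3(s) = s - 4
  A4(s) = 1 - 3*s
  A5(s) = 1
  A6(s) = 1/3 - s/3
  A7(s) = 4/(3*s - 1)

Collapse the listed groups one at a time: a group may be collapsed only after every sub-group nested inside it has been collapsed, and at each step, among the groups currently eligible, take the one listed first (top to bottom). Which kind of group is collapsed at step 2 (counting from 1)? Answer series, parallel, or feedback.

1. combine A1, A2, A3, A4 in parallel
2. reduce the parallel group A6, A7
3. combine (A1+A2+A3+A4), A5, (A6+A7) in series
The group at step 2 is a parallel group.

Hence the answer: parallel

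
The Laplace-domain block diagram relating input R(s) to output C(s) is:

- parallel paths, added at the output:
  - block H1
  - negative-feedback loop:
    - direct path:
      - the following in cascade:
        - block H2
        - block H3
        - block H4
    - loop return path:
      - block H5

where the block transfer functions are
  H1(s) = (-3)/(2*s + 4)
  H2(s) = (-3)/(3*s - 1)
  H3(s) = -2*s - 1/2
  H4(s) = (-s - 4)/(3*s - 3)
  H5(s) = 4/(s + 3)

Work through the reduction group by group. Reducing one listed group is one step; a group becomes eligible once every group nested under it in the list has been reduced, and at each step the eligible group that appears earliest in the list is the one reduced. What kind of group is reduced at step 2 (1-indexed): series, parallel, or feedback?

Step 1. combine H2, H3, H4 in series
Step 2. feedback reduction of (H2*H3*H4), H5
Step 3. add H1, [(H2*H3*H4)/(1+(H2*H3*H4)*H5)] (parallel)
Step 2: feedback.

Therefore the answer is feedback.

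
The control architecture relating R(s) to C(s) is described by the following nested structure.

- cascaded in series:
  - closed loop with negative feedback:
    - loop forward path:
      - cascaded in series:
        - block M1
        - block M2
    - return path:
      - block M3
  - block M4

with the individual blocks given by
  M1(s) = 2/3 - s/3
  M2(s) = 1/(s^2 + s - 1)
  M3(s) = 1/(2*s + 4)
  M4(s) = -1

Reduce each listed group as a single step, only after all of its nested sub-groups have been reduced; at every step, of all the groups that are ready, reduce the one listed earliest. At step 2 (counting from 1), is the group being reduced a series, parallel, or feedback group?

Step 1: series reduction of M1, M2
Step 2: close the feedback loop around (M1*M2), M3
Step 3: multiply [(M1*M2)/(1+(M1*M2)*M3)], M4 (series)
Step 2 collapses a feedback group.

Answer: feedback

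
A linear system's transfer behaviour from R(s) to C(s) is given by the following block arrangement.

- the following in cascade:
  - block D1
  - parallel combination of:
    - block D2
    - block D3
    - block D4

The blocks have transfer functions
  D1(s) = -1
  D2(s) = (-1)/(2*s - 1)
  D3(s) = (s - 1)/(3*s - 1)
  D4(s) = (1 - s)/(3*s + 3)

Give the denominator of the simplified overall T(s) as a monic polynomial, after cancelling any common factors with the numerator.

Step 1: reduce the parallel group D2, D3, D4 gives (-s^2 - 18*s + 7)/(18*s^3 + 3*s^2 - 12*s + 3)
Step 2: combine D1, (D2+D3+D4) in series gives (s^2 + 18*s - 7)/(18*s^3 + 3*s^2 - 12*s + 3)
T(s) is the step-2 result (common factors already cancelled). Leading coefficient of the denominator: 18. Divide through by 18 for the monic polynomial.

Therefore the answer is s^3 + s^2/6 - 2*s/3 + 1/6.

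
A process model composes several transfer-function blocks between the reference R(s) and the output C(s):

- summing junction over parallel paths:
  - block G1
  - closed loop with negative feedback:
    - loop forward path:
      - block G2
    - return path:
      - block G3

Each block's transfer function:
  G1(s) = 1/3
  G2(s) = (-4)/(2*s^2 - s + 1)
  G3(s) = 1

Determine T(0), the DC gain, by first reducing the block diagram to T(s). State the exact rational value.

(1) apply the feedback formula to G2, G3 gives (-4)/(2*s^2 - s - 3)
(2) reduce the parallel group G1, [G2/(1+G2*G3)] gives (2*s^2 - s - 15)/(6*s^2 - 3*s - 9)
The step-2 result is T(s). Setting s = 0: T(0) = -15/(-9) = 5/3.

Therefore the answer is 5/3.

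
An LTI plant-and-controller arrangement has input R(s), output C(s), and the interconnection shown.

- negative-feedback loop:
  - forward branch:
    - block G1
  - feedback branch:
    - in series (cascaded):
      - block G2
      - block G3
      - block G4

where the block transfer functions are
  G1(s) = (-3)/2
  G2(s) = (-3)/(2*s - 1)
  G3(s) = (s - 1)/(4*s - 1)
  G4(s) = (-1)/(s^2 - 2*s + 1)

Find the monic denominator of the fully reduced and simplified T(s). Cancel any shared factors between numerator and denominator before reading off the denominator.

1. multiply G2, G3, G4 (series), giving 3/(8*s^3 - 14*s^2 + 7*s - 1)
2. reduce the feedback loop with forward G1 and return (G2*G3*G4), giving (-24*s^3 + 42*s^2 - 21*s + 3)/(16*s^3 - 28*s^2 + 14*s - 11)
The result of step 2 is T(s) in lowest terms. Its denominator has leading coefficient 16; dividing the denominator through by 16 makes it monic.

Answer: s^3 - 7*s^2/4 + 7*s/8 - 11/16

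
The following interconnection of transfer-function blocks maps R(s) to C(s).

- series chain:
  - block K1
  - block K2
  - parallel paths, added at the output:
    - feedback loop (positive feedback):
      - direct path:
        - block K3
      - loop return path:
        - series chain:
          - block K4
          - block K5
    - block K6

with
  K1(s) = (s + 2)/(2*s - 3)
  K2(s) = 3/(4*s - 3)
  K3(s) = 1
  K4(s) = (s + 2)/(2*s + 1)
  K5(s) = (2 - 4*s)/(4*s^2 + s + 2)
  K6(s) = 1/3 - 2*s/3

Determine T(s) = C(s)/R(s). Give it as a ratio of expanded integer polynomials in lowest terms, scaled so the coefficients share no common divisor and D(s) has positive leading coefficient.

[1] combine K4, K5 in series gives (-4*s^2 - 6*s + 4)/(8*s^3 + 6*s^2 + 5*s + 2)
[2] feedback reduction of K3, (K4*K5) gives (8*s^3 + 6*s^2 + 5*s + 2)/(8*s^3 + 10*s^2 + 11*s - 2)
[3] combine [K3/(1-K3*(K4*K5))], K6 in parallel gives (-16*s^4 + 12*s^3 + 6*s^2 + 30*s + 4)/(24*s^3 + 30*s^2 + 33*s - 6)
[4] cascade K1, K2, ([K3/(1-K3*(K4*K5))]+K6), giving the overall T(s)

Therefore the answer is (-16*s^5 - 20*s^4 + 30*s^3 + 42*s^2 + 64*s + 8)/(64*s^5 - 64*s^4 - 20*s^3 - 124*s^2 + 135*s - 18).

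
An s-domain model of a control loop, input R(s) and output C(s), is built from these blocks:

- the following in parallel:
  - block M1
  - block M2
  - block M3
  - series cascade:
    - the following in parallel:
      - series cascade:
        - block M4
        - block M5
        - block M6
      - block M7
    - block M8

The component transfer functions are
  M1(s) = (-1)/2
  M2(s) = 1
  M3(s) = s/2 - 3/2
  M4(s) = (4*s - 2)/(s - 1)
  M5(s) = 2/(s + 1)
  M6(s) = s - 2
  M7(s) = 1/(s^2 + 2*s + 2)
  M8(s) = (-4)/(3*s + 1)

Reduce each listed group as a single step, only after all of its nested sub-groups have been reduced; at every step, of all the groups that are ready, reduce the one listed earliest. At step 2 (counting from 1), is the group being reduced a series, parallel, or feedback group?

[1] multiply M4, M5, M6 (series)
[2] parallel reduction of (M4*M5*M6), M7
[3] combine ((M4*M5*M6)+M7), M8 in series
[4] sum the parallel branches M1, M2, M3, (((M4*M5*M6)+M7)*M8)
So the answer for step 2 is parallel.

Therefore the answer is parallel.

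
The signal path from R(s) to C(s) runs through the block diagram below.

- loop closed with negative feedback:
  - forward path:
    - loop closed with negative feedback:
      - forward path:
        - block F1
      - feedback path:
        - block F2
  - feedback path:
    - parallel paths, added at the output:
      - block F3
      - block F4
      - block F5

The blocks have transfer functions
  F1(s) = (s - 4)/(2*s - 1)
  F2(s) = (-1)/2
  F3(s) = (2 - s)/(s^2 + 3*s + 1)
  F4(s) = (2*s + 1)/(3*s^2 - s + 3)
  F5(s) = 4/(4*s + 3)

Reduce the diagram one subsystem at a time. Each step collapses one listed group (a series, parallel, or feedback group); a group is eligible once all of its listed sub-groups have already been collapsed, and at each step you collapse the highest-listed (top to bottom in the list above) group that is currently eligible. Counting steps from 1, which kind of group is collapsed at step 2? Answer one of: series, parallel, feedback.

(1) feedback reduction of F1, F2
(2) sum the parallel branches F3, F4, F5
(3) apply the feedback formula to [F1/(1+F1*F2)], (F3+F4+F5)
So the answer for step 2 is parallel.

Therefore the answer is parallel.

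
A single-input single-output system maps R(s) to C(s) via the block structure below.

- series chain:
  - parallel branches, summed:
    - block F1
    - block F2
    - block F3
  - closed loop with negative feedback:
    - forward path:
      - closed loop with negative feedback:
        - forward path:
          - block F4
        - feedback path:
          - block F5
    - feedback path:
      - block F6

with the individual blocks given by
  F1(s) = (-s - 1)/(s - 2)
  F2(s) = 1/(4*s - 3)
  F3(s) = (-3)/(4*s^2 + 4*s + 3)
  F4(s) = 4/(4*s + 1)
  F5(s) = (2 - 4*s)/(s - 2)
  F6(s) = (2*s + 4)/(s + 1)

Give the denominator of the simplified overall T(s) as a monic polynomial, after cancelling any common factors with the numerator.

Step 1: combine F1, F2, F3 in parallel: (-16*s^4 - 16*s^3 - 20*s^2 + 37*s - 15)/(16*s^4 - 28*s^3 - 8*s^2 - 9*s + 18)
Step 2: feedback reduction of F4, F5: (4*s - 8)/(4*s^2 - 23*s + 6)
Step 3: feedback reduction of [F4/(1+F4*F5)], F6: (4*s^2 - 4*s - 8)/(4*s^3 - 11*s^2 - 17*s - 26)
Step 4: cascade (F1+F2+F3), [[F4/(1+F4*F5)]/(1+[F4/(1+F4*F5)]*F6)]: (-64*s^5 - 128*s^4 - 144*s^3 + 68*s^2 + 88*s - 60)/(64*s^6 - 160*s^5 - 316*s^4 - 520*s^3 - 5*s^2 + 153*s + 234)
T(s) is the step-4 result (common factors already cancelled). Leading coefficient of the denominator: 64. Divide through by 64 for the monic polynomial.

Therefore the answer is s^6 - 5*s^5/2 - 79*s^4/16 - 65*s^3/8 - 5*s^2/64 + 153*s/64 + 117/32.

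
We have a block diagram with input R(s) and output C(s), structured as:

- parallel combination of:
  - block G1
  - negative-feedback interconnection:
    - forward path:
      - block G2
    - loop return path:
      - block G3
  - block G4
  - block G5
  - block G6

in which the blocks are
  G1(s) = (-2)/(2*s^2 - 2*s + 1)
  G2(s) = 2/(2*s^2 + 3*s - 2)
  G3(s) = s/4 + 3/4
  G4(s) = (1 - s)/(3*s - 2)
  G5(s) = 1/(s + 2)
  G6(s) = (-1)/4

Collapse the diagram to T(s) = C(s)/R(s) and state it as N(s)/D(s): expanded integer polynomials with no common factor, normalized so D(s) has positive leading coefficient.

Step 1 - feedback reduction of G2, G3 gives 4/(4*s^2 + 7*s - 1)
Step 2 - parallel reduction of G1, [G2/(1+G2*G3)], G4, G5, G6: this yields T(s), and no further normalization is needed

Therefore the answer is (-56*s^6 - 10*s^5 + 140*s^4 - 351*s^3 - 285*s^2 + 480*s - 100)/(96*s^6 + 200*s^5 - 176*s^4 - 180*s^3 + 324*s^2 - 160*s + 16).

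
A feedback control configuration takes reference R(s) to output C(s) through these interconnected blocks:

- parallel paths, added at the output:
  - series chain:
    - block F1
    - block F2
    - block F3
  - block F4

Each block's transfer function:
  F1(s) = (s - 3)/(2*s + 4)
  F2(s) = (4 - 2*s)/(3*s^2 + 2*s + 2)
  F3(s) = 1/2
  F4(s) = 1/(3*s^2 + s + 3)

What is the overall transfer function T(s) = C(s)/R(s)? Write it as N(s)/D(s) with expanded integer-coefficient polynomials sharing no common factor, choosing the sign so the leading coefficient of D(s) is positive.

Reducing step by step:

(1) reduce the series chain F1, F2, F3 gives (-s^2 + 5*s - 6)/(6*s^3 + 16*s^2 + 12*s + 8)
(2) combine (F1*F2*F3), F4 in parallel, which is the overall transfer function T(s) = C(s)/R(s) in lowest terms

Answer: (-3*s^4 + 20*s^3 + 21*s - 10)/(18*s^5 + 54*s^4 + 70*s^3 + 84*s^2 + 44*s + 24)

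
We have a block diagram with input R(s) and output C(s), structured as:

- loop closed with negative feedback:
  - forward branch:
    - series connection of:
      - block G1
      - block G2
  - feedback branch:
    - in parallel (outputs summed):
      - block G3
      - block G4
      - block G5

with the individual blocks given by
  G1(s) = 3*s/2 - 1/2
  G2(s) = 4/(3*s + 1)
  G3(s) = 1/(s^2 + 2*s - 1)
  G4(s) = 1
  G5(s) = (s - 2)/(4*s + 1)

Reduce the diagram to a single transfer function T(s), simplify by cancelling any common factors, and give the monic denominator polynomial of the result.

Step 1. cascade G1, G2 = (6*s - 2)/(3*s + 1)
Step 2. add G3, G4, G5 (parallel) = (5*s^3 + 9*s^2 - 3*s + 2)/(4*s^3 + 9*s^2 - 2*s - 1)
Step 3. apply the feedback formula to (G1*G2), (G3+G4+G5) = (24*s^4 + 46*s^3 - 30*s^2 - 2*s + 2)/(42*s^4 + 75*s^3 - 33*s^2 + 13*s - 5)
No further cancellation is possible in the step-3 result, so that is T(s). Its denominator becomes monic after dividing by the leading coefficient 42.

Hence the answer: s^4 + 25*s^3/14 - 11*s^2/14 + 13*s/42 - 5/42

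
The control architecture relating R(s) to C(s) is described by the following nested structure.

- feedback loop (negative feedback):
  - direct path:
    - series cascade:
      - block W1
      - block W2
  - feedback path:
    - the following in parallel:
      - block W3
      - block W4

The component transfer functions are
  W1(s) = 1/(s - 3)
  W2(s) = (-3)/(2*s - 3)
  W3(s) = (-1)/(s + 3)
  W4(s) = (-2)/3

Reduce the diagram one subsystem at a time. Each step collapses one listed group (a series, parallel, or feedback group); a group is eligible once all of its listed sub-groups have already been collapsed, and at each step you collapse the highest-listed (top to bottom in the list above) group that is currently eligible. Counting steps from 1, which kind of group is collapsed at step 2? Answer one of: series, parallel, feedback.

Reducing step by step:

Step 1 - reduce the series chain W1, W2
Step 2 - sum the parallel branches W3, W4
Step 3 - close the feedback loop around (W1*W2), (W3+W4)
The group at step 2 is a parallel group.

Answer: parallel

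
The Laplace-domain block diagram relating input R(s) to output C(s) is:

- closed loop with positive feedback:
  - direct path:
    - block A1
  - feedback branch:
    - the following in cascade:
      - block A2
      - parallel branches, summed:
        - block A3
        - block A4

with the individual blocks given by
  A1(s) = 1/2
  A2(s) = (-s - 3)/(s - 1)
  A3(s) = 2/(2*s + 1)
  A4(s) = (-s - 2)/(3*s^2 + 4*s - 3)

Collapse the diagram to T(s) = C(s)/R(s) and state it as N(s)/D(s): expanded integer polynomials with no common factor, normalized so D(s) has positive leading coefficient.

Answer: (6*s^4 + 5*s^3 - 13*s^2 - s + 3)/(12*s^4 + 14*s^3 - 11*s^2 - s - 18)

Working:
Step 1. add A3, A4 (parallel), giving (4*s^2 + 3*s - 8)/(6*s^3 + 11*s^2 - 2*s - 3)
Step 2. series reduction of A2, (A3+A4), giving (-4*s^3 - 15*s^2 - s + 24)/(6*s^4 + 5*s^3 - 13*s^2 - s + 3)
Step 3. close the feedback loop around A1, (A2*(A3+A4)) - this is the overall T(s), already in the required normalized form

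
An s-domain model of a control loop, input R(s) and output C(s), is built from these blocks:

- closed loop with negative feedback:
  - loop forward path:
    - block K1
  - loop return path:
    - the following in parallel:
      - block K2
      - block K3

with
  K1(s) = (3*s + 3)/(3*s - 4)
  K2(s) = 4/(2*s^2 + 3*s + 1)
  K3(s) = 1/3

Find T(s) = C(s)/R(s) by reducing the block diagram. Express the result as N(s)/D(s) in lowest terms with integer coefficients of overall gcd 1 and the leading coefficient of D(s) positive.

Answer: (6*s^2 + 9*s + 3)/(8*s^2 - 2*s + 9)

Working:
[1] sum the parallel branches K2, K3; result (2*s^2 + 3*s + 13)/(6*s^2 + 9*s + 3)
[2] apply the feedback formula to K1, (K2+K3); the result is T(s) itself (integer coefficients, no common factor, positive leading denominator coefficient)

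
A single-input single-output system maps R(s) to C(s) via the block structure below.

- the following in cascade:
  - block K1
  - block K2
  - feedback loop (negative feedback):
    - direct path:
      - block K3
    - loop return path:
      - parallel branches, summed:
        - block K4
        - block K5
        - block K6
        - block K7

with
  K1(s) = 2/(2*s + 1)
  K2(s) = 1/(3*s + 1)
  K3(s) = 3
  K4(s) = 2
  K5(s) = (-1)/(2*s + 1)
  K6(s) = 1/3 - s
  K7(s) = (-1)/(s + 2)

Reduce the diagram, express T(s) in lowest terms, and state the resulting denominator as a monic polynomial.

First reduce the diagram to T(s).

Step 1. parallel reduction of K4, K5, K6, K7: (-6*s^3 - s^2 + 20*s + 5)/(6*s^2 + 15*s + 6)
Step 2. collapse the loop (K3 forward, (K4+K5+K6+K7) return): (-6*s^2 - 15*s - 6)/(6*s^3 - s^2 - 25*s - 7)
Step 3. multiply K1, K2, [K3/(1+K3*(K4+K5+K6+K7))] (series): (-6*s - 12)/(18*s^4 + 3*s^3 - 76*s^2 - 46*s - 7)
No further cancellation is possible in the step-3 result, so that is T(s). Its denominator becomes monic after dividing by the leading coefficient 18.

Answer: s^4 + s^3/6 - 38*s^2/9 - 23*s/9 - 7/18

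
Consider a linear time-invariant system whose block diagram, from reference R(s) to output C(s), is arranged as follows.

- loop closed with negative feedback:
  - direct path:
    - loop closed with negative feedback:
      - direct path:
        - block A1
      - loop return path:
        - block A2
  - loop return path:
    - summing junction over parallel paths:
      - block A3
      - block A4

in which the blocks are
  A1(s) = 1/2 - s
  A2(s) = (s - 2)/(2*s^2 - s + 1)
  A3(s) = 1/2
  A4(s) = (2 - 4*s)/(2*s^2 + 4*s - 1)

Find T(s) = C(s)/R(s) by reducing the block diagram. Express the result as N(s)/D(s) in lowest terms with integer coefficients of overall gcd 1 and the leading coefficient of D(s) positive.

The answer is (16*s^5 + 16*s^4 - 28*s^3 + 28*s^2 - 14*s + 2)/(8*s^5 - 32*s^4 + 6*s^3 - 46*s^2 + 19*s - 3).

Reasoning:
Step 1. reduce the feedback loop with forward A1 and return A2, giving (-4*s^3 + 4*s^2 - 3*s + 1)/(2*s^2 + 3*s)
Step 2. reduce the parallel group A3, A4, giving (2*s^2 - 4*s + 3)/(4*s^2 + 8*s - 2)
Step 3. apply the feedback formula to [A1/(1+A1*A2)], (A3+A4) - this is the overall T(s), already in the required normalized form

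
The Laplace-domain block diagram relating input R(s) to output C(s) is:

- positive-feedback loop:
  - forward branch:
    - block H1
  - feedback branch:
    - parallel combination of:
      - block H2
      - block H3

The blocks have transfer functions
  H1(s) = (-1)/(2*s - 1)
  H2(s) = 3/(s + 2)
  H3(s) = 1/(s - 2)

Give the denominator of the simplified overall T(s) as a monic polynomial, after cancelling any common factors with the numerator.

Answer: s^3 - s^2/2 - 2*s

Working:
[1] parallel reduction of H2, H3 = (4*s - 4)/(s^2 - 4)
[2] close the feedback loop around H1, (H2+H3) = (4 - s^2)/(2*s^3 - s^2 - 4*s)
Step 2 gives the fully reduced T(s), with no common factor left to cancel. The denominator's leading coefficient is 2, so divide each of its coefficients by 2 to get the monic form.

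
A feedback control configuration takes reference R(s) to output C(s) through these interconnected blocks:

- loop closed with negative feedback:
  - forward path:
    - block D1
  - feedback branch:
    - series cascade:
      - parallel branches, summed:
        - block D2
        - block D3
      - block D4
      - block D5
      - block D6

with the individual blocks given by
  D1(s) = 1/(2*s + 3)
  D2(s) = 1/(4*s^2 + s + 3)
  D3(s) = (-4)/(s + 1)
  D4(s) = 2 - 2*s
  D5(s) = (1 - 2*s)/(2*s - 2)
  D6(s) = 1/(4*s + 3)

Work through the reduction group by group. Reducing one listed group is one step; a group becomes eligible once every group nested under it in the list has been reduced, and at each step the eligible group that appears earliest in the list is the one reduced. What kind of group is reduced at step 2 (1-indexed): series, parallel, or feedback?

1. add D2, D3 (parallel)
2. reduce the series chain (D2+D3), D4, D5, D6
3. reduce the feedback loop with forward D1 and return ((D2+D3)*D4*D5*D6)
At step 2 the group reduced is series.

Answer: series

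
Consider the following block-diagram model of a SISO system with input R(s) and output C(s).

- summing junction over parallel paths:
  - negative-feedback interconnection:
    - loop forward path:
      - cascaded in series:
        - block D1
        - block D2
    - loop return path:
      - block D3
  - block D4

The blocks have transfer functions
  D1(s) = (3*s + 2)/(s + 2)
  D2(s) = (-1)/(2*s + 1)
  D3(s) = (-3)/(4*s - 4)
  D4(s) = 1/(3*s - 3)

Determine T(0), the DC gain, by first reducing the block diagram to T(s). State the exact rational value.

First reduce the diagram to T(s).

1. cascade D1, D2 -> (-3*s - 2)/(2*s^2 + 5*s + 2)
2. collapse the loop ((D1*D2) forward, D3 return) -> (-12*s^2 + 4*s + 8)/(8*s^3 + 12*s^2 - 3*s - 2)
3. reduce the parallel group [(D1*D2)/(1+(D1*D2)*D3)], D4 -> (-28*s^3 + 60*s^2 + 9*s - 26)/(24*s^4 + 12*s^3 - 45*s^2 + 3*s + 6)
DC gain: substitute s = 0 into T(s) from step 3: T(0) = -26/6 = -13/3.

Answer: -13/3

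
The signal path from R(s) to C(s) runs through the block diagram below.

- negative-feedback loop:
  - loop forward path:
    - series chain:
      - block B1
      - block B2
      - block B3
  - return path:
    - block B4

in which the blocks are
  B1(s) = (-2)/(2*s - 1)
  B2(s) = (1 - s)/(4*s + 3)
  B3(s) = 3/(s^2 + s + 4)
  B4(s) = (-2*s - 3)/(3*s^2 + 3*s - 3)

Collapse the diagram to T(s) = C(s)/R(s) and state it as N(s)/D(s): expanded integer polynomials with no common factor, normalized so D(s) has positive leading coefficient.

(1) series reduction of B1, B2, B3, giving (6*s - 6)/(8*s^4 + 10*s^3 + 31*s^2 + 5*s - 12)
(2) reduce the feedback loop with forward (B1*B2*B3) and return B4: this yields T(s), and no further normalization is needed

Therefore the answer is (6*s^3 - 12*s + 6)/(8*s^6 + 18*s^5 + 33*s^4 + 26*s^3 - 42*s^2 - 19*s + 18).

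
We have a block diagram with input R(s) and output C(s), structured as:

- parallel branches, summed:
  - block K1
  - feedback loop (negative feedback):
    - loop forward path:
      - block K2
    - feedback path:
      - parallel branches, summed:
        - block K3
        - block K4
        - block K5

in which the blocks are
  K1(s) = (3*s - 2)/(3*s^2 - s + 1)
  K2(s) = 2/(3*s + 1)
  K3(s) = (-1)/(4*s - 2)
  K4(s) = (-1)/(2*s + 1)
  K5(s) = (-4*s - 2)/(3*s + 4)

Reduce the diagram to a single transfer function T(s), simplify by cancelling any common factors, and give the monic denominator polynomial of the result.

Step 1 - sum the parallel branches K3, K4, K5 = (-32*s^3 - 34*s^2 - 13*s + 8)/(24*s^3 + 32*s^2 - 6*s - 8)
Step 2 - collapse the loop (K2 forward, (K3+K4+K5) return) = (24*s^3 + 32*s^2 - 6*s - 8)/(36*s^4 + 28*s^3 - 27*s^2 - 28*s + 4)
Step 3 - reduce the parallel group K1, [K2/(1+K2*(K3+K4+K5))] = (180*s^5 + 84*s^4 - 163*s^3 - 16*s^2 + 70*s - 16)/(108*s^6 + 48*s^5 - 73*s^4 - 29*s^3 + 13*s^2 - 32*s + 4)
Step 3 gives the fully reduced T(s), with no common factor left to cancel. The denominator's leading coefficient is 108, so divide each of its coefficients by 108 to get the monic form.

Answer: s^6 + 4*s^5/9 - 73*s^4/108 - 29*s^3/108 + 13*s^2/108 - 8*s/27 + 1/27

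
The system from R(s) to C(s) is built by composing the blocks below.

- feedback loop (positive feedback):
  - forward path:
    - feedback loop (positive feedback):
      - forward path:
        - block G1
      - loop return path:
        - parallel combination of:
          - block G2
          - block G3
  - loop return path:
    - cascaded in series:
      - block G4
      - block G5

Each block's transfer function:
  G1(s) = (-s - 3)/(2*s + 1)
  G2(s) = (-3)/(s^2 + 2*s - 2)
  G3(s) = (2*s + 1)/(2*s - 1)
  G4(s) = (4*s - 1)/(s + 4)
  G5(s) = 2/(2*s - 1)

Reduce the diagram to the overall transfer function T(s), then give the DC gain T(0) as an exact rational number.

Step 1. add G2, G3 (parallel), giving (2*s^3 + 5*s^2 - 8*s + 1)/(2*s^3 + 3*s^2 - 6*s + 2)
Step 2. feedback reduction of G1, (G2+G3), giving (-2*s^4 - 9*s^3 - 3*s^2 + 16*s - 6)/(6*s^4 + 19*s^3 - 2*s^2 - 25*s + 5)
Step 3. multiply G4, G5 (series), giving (8*s - 2)/(2*s^2 + 7*s - 4)
Step 4. collapse the loop ([G1/(1-G1*(G2+G3))] forward, (G4*G5) return), giving (-2*s^5 - 17*s^4 - 39*s^3 + 4*s^2 + 58*s - 24)/(6*s^5 + 51*s^4 + 112*s^3 - 11*s^2 - 151*s + 32)
DC gain: substitute s = 0 into T(s) from step 4: T(0) = -24/32 = -3/4.

Hence the answer: -3/4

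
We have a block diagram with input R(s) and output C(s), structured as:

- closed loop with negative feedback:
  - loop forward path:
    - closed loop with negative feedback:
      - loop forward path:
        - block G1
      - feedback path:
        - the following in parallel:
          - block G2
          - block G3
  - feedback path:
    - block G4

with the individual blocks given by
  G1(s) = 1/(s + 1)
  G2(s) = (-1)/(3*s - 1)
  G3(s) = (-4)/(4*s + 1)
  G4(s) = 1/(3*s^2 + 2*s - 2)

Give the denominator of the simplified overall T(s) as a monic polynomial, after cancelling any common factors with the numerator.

The answer is s^5 + 19*s^4/12 - 14*s^3/9 - 10*s^2/9 + 13*s/12 - 5/36.

Reasoning:
Step 1: parallel reduction of G2, G3 = (3 - 16*s)/(12*s^2 - s - 1)
Step 2: reduce the feedback loop with forward G1 and return (G2+G3) = (12*s^2 - s - 1)/(12*s^3 + 11*s^2 - 18*s + 2)
Step 3: collapse the loop ([G1/(1+G1*(G2+G3))] forward, G4 return) = (36*s^4 + 21*s^3 - 29*s^2 + 2)/(36*s^5 + 57*s^4 - 56*s^3 - 40*s^2 + 39*s - 5)
No further cancellation is possible in the step-3 result, so that is T(s). Its denominator becomes monic after dividing by the leading coefficient 36.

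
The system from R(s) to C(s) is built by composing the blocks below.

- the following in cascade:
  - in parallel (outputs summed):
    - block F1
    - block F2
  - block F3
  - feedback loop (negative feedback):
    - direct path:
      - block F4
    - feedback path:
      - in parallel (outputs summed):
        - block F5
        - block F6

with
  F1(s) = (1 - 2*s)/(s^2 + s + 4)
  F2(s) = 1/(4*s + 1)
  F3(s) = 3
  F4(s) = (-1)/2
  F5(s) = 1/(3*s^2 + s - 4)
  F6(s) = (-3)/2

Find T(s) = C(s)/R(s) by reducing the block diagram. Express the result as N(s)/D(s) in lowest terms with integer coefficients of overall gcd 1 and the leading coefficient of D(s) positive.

Step 1: sum the parallel branches F1, F2, giving (-7*s^2 + 3*s + 5)/(4*s^3 + 5*s^2 + 17*s + 4)
Step 2: reduce the parallel group F5, F6, giving (-9*s^2 - 3*s + 14)/(6*s^2 + 2*s - 8)
Step 3: feedback reduction of F4, (F5+F6), giving (-6*s^2 - 2*s + 8)/(21*s^2 + 7*s - 30)
Step 4: combine (F1+F2), F3, [F4/(1+F4*(F5+F6))] in series, giving the overall T(s)

Hence the answer: (126*s^4 - 12*s^3 - 276*s^2 + 42*s + 120)/(84*s^5 + 133*s^4 + 272*s^3 + 53*s^2 - 482*s - 120)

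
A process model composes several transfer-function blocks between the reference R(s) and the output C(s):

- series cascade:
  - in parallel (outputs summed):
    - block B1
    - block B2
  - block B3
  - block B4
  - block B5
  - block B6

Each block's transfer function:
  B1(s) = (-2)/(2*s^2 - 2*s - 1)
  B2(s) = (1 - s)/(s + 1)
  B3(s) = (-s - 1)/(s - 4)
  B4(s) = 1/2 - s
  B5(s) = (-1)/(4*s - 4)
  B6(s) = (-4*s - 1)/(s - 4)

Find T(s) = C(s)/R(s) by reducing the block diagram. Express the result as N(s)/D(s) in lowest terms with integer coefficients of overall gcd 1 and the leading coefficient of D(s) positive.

The answer is (-16*s^5 + 36*s^4 - 30*s^3 - 22*s^2 + 9*s + 3)/(16*s^5 - 160*s^4 + 520*s^3 - 568*s^2 + 64*s + 128).

Reasoning:
[1] reduce the parallel group B1, B2, giving (-2*s^3 + 4*s^2 - 3*s - 3)/(2*s^3 - 3*s - 1)
[2] multiply (B1+B2), B3, B4, B5, B6 (series): this yields T(s), and no further normalization is needed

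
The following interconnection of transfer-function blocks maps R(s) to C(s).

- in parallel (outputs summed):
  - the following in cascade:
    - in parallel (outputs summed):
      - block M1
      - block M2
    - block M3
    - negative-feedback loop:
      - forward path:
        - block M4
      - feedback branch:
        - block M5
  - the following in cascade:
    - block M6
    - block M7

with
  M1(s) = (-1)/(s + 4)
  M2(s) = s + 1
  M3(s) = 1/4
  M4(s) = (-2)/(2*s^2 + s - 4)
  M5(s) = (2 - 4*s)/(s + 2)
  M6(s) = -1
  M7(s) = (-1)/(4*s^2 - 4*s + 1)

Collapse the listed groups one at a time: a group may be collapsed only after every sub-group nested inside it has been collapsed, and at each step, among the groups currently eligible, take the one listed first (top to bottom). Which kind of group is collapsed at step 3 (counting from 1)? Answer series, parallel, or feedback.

Answer: series

Working:
(1) reduce the parallel group M1, M2
(2) collapse the loop (M4 forward, M5 return)
(3) series reduction of (M1+M2), M3, [M4/(1+M4*M5)]
(4) series reduction of M6, M7
(5) add ((M1+M2)*M3*[M4/(1+M4*M5)]), (M6*M7) (parallel)
Step 3: series.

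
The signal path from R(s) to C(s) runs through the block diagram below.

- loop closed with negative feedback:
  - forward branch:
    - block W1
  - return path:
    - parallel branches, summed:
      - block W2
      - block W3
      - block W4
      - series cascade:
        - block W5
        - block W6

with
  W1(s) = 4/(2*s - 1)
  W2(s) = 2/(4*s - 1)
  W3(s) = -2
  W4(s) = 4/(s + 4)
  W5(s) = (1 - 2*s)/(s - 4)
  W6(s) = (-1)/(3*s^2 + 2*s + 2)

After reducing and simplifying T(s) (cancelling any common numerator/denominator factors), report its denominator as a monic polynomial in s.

Reducing step by step:

Step 1 - series reduction of W5, W6 -> (2*s - 1)/(3*s^3 - 10*s^2 - 6*s - 8)
Step 2 - parallel reduction of W2, W3, W4, (W5*W6) -> (-24*s^5 + 44*s^4 + 212*s^3 + 42*s^2 + s - 92)/(12*s^5 + 5*s^4 - 186*s^3 - 82*s^2 - 96*s + 32)
Step 3 - collapse the loop (W1 forward, (W2+W3+W4+(W5*W6)) return) -> (48*s^5 + 20*s^4 - 744*s^3 - 328*s^2 - 384*s + 128)/(24*s^6 - 98*s^5 - 201*s^4 + 870*s^3 + 58*s^2 + 164*s - 400)
No further cancellation is possible in the step-3 result, so that is T(s). Its denominator becomes monic after dividing by the leading coefficient 24.

Answer: s^6 - 49*s^5/12 - 67*s^4/8 + 145*s^3/4 + 29*s^2/12 + 41*s/6 - 50/3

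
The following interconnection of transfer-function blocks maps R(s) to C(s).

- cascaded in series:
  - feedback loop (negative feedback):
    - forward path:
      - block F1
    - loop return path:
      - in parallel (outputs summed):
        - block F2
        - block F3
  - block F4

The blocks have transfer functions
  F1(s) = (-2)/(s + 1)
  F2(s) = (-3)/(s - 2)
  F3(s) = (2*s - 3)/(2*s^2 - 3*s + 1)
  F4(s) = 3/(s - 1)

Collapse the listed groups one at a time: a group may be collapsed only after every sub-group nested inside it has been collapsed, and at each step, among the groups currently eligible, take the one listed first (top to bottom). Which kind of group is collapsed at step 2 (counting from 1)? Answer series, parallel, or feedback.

The answer is feedback.

Reasoning:
Step 1: combine F2, F3 in parallel
Step 2: collapse the loop (F1 forward, (F2+F3) return)
Step 3: multiply [F1/(1+F1*(F2+F3))], F4 (series)
At step 2 the group reduced is feedback.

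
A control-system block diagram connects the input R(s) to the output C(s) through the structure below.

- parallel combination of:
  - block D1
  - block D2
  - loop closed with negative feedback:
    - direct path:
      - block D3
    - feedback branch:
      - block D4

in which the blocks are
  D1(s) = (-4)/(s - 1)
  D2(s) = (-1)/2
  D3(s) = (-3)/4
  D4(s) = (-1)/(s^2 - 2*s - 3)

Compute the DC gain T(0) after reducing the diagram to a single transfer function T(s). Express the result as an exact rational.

First reduce the diagram to T(s).

[1] close the feedback loop around D3, D4 gives (-3*s^2 + 6*s + 9)/(4*s^2 - 8*s - 9)
[2] sum the parallel branches D1, D2, [D3/(1+D3*D4)] gives (-10*s^3 - 2*s^2 + 71*s + 45)/(8*s^3 - 24*s^2 - 2*s + 18)
That last expression is T(s); at s = 0 only the constant terms survive, so T(0) = 45/18 = 5/2.

Answer: 5/2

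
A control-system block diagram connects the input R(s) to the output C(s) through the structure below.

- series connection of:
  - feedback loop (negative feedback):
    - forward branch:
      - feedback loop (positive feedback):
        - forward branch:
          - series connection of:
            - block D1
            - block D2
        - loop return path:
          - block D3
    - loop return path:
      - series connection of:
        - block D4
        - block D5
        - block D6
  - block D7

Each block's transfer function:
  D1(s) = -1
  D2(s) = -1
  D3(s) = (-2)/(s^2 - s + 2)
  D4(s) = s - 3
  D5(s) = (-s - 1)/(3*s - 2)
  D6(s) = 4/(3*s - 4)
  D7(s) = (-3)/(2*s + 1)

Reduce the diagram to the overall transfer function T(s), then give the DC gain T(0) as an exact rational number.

(1) combine D1, D2 in series: 1
(2) reduce the feedback loop with forward (D1*D2) and return D3: (s^2 - s + 2)/(s^2 - s + 4)
(3) multiply D4, D5, D6 (series): (-4*s^2 + 8*s + 12)/(9*s^2 - 18*s + 8)
(4) apply the feedback formula to [(D1*D2)/(1-(D1*D2)*D3)], (D4*D5*D6): (9*s^4 - 27*s^3 + 44*s^2 - 44*s + 16)/(5*s^4 - 15*s^3 + 58*s^2 - 76*s + 56)
(5) combine [[(D1*D2)/(1-(D1*D2)*D3)]/(1+[(D1*D2)/(1-(D1*D2)*D3)]*(D4*D5*D6))], D7 in series: (-27*s^4 + 81*s^3 - 132*s^2 + 132*s - 48)/(10*s^5 - 25*s^4 + 101*s^3 - 94*s^2 + 36*s + 56)
DC gain: substitute s = 0 into T(s) from step 5: T(0) = -48/56 = -6/7.

Therefore the answer is -6/7.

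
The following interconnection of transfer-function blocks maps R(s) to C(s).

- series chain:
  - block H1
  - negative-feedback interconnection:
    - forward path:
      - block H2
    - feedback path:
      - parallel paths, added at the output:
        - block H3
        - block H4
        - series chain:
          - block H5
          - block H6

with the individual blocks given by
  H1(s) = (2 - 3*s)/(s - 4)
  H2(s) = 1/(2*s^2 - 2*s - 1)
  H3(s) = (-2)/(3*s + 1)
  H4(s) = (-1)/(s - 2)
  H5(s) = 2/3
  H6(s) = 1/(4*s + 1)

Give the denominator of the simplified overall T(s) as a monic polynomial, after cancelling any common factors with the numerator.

[1] reduce the series chain H5, H6 = 2/(12*s + 3)
[2] combine H3, H4, (H5*H6) in parallel = (-54*s^2 + 11*s + 5)/(36*s^3 - 51*s^2 - 39*s - 6)
[3] close the feedback loop around H2, (H3+H4+(H5*H6)) = (36*s^3 - 51*s^2 - 39*s - 6)/(72*s^5 - 174*s^4 - 12*s^3 + 63*s^2 + 62*s + 11)
[4] series reduction of H1, [H2/(1+H2*(H3+H4+(H5*H6)))] = (-108*s^4 + 225*s^3 + 15*s^2 - 60*s - 12)/(72*s^6 - 462*s^5 + 684*s^4 + 111*s^3 - 190*s^2 - 237*s - 44)
No further cancellation is possible in the step-4 result, so that is T(s). Its denominator becomes monic after dividing by the leading coefficient 72.

Answer: s^6 - 77*s^5/12 + 19*s^4/2 + 37*s^3/24 - 95*s^2/36 - 79*s/24 - 11/18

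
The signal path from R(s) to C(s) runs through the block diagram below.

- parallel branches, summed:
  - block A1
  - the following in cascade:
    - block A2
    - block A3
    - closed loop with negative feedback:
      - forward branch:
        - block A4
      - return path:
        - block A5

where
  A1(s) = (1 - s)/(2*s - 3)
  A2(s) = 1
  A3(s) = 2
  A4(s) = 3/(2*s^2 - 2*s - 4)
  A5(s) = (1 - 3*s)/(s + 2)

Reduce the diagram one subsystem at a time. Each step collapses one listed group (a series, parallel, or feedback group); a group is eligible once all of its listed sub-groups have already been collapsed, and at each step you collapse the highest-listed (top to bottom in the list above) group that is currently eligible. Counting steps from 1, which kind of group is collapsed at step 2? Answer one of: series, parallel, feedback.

Reducing step by step:

(1) collapse the loop (A4 forward, A5 return)
(2) multiply A2, A3, [A4/(1+A4*A5)] (series)
(3) add A1, (A2*A3*[A4/(1+A4*A5)]) (parallel)
At step 2 the group reduced is series.

Answer: series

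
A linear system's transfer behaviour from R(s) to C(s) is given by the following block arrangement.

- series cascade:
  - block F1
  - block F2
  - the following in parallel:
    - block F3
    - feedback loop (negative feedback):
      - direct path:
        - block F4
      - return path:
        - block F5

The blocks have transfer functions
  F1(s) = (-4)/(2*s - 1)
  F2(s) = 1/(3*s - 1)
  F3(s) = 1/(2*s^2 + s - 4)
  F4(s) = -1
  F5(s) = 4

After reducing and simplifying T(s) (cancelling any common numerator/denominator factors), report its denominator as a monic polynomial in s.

First reduce the diagram to T(s).

Step 1. feedback reduction of F4, F5; result 1/3
Step 2. sum the parallel branches F3, [F4/(1+F4*F5)]; result (2*s^2 + s - 1)/(6*s^2 + 3*s - 12)
Step 3. cascade F1, F2, (F3+[F4/(1+F4*F5)]); result (-4*s - 4)/(18*s^3 + 3*s^2 - 39*s + 12)
The result of step 3 is T(s) in lowest terms. Its denominator has leading coefficient 18; dividing the denominator through by 18 makes it monic.

Answer: s^3 + s^2/6 - 13*s/6 + 2/3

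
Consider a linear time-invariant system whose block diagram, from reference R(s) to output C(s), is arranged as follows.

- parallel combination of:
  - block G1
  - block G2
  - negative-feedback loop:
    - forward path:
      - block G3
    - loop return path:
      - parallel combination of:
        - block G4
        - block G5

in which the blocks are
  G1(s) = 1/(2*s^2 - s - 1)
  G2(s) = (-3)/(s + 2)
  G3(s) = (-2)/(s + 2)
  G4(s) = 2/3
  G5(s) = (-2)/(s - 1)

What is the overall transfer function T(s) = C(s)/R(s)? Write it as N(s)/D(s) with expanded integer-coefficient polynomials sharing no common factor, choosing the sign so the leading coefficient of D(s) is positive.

Step 1. add G4, G5 (parallel); result (2*s - 8)/(3*s - 3)
Step 2. apply the feedback formula to G3, (G4+G5); result (6 - 6*s)/(3*s^2 - s + 10)
Step 3. reduce the parallel group G1, G2, [G3/(1+G3*(G4+G5))] - this is the overall T(s), already in the required normalized form

Therefore the answer is (-30*s^4 + 12*s^3 - 13*s^2 + 29*s + 38)/(6*s^5 + 7*s^4 + 8*s^3 + 27*s^2 - 28*s - 20).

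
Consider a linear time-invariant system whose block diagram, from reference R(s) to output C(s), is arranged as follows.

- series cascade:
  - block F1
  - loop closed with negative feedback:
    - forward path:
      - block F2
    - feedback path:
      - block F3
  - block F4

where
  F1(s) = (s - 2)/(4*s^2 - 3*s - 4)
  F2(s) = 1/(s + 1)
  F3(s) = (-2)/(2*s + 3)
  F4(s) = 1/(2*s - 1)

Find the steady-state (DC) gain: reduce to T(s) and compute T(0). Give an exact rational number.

Answer: -3/2

Working:
Step 1: reduce the feedback loop with forward F2 and return F3 -> (2*s + 3)/(2*s^2 + 5*s + 1)
Step 2: combine F1, [F2/(1+F2*F3)], F4 in series -> (2*s^2 - s - 6)/(16*s^5 + 20*s^4 - 52*s^3 - 27*s^2 + 15*s + 4)
Evaluating the step-2 result (the overall T(s)) at s = 0 gives T(0) = -6/4 = -3/2.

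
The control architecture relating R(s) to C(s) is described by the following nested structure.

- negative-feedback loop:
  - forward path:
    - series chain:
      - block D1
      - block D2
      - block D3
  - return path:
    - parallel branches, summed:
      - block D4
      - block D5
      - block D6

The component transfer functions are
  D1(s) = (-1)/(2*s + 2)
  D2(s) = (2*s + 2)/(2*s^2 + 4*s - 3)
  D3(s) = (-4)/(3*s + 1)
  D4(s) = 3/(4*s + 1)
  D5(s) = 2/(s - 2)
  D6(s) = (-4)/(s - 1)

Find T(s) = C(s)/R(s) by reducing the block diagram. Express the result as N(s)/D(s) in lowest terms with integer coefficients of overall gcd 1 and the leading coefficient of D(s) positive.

Step 1. cascade D1, D2, D3: 4/(6*s^3 + 14*s^2 - 5*s - 3)
Step 2. sum the parallel branches D4, D5, D6: (-5*s^2 + 13*s + 12)/(4*s^3 - 11*s^2 + 5*s + 2)
Step 3. reduce the feedback loop with forward (D1*D2*D3) and return (D4+D5+D6), giving the overall T(s)

Answer: (16*s^3 - 44*s^2 + 20*s + 8)/(24*s^6 - 10*s^5 - 144*s^4 + 125*s^3 + 16*s^2 + 27*s + 42)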